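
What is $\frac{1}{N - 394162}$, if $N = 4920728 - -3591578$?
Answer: $\frac{1}{8118144} \approx 1.2318 \cdot 10^{-7}$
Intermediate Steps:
$N = 8512306$ ($N = 4920728 + 3591578 = 8512306$)
$\frac{1}{N - 394162} = \frac{1}{8512306 - 394162} = \frac{1}{8118144}$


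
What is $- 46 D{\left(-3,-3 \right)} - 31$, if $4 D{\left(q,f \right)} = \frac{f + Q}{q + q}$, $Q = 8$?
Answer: $- \frac{257}{12} \approx -21.417$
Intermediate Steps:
$D{\left(q,f \right)} = \frac{8 + f}{8 q}$ ($D{\left(q,f \right)} = \frac{\left(f + 8\right) \frac{1}{q + q}}{4} = \frac{\left(8 + f\right) \frac{1}{2 q}}{4} = \frac{\frac{1}{2} \frac{1}{q} \left(8 + f\right)}{4} = \frac{8 + f}{8 q}$)
$- 46 D{\left(-3,-3 \right)} - 31 = - 46 \frac{8 - 3}{8 \left(-3\right)} - 31 = - 46 \cdot \frac{1}{8} \left(- \frac{1}{3}\right) 5 - 31 = \left(-46\right) \left(- \frac{5}{24}\right) - 31 = \frac{115}{12} - 31 = - \frac{257}{12}$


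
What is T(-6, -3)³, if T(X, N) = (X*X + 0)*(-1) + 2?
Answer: -39304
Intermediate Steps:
T(X, N) = 2 - X² (T(X, N) = (X² + 0)*(-1) + 2 = X²*(-1) + 2 = -X² + 2 = 2 - X²)
T(-6, -3)³ = (2 - 1*(-6)²)³ = (2 - 1*36)³ = (2 - 36)³ = (-34)³ = -39304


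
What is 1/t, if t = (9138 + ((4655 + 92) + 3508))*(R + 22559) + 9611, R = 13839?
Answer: 1/633080025 ≈ 1.5796e-9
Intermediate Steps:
t = 633080025 (t = (9138 + ((4655 + 92) + 3508))*(13839 + 22559) + 9611 = (9138 + (4747 + 3508))*36398 + 9611 = (9138 + 8255)*36398 + 9611 = 17393*36398 + 9611 = 633070414 + 9611 = 633080025)
1/t = 1/633080025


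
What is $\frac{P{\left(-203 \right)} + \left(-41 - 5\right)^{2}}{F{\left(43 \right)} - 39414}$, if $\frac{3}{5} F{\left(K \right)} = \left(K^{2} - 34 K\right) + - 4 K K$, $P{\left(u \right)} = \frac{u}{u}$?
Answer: $- \frac{6351}{153287} \approx -0.041432$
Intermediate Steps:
$P{\left(u \right)} = 1$
$F{\left(K \right)} = - 5 K^{2} - \frac{170 K}{3}$ ($F{\left(K \right)} = \frac{5 \left(\left(K^{2} - 34 K\right) + - 4 K K\right)}{3} = \frac{5 \left(\left(K^{2} - 34 K\right) - 4 K^{2}\right)}{3} = \frac{5 \left(- 34 K - 3 K^{2}\right)}{3} = - 5 K^{2} - \frac{170 K}{3}$)
$\frac{P{\left(-203 \right)} + \left(-41 - 5\right)^{2}}{F{\left(43 \right)} - 39414} = \frac{1 + \left(-41 - 5\right)^{2}}{\left(- \frac{5}{3}\right) 43 \left(34 + 3 \cdot 43\right) - 39414} = \frac{1 + \left(-46\right)^{2}}{\left(- \frac{5}{3}\right) 43 \left(34 + 129\right) - 39414} = \frac{1 + 2116}{\left(- \frac{5}{3}\right) 43 \cdot 163 - 39414} = \frac{2117}{- \frac{35045}{3} - 39414} = \frac{2117}{- \frac{153287}{3}} = 2117 \left(- \frac{3}{153287}\right) = - \frac{6351}{153287}$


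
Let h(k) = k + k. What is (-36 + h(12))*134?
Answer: -1608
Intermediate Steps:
h(k) = 2*k
(-36 + h(12))*134 = (-36 + 2*12)*134 = (-36 + 24)*134 = -12*134 = -1608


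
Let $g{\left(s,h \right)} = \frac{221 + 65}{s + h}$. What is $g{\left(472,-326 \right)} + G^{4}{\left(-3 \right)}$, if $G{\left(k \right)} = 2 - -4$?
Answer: $\frac{94751}{73} \approx 1298.0$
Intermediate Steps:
$G{\left(k \right)} = 6$ ($G{\left(k \right)} = 2 + 4 = 6$)
$g{\left(s,h \right)} = \frac{286}{h + s}$
$g{\left(472,-326 \right)} + G^{4}{\left(-3 \right)} = \frac{286}{-326 + 472} + 6^{4} = \frac{286}{146} + 1296 = 286 \cdot \frac{1}{146} + 1296 = \frac{143}{73} + 1296 = \frac{94751}{73}$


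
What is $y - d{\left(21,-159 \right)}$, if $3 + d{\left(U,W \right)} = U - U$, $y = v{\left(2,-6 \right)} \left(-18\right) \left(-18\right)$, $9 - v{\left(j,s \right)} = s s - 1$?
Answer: $-8421$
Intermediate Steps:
$v{\left(j,s \right)} = 10 - s^{2}$ ($v{\left(j,s \right)} = 9 - \left(s s - 1\right) = 9 - \left(s^{2} - 1\right) = 9 - \left(-1 + s^{2}\right) = 10 - s^{2}$)
$y = -8424$ ($y = \left(10 - \left(-6\right)^{2}\right) \left(-18\right) \left(-18\right) = \left(10 - 36\right) \left(-18\right) \left(-18\right) = \left(-26\right) \left(-18\right) \left(-18\right) = 468 \left(-18\right) = -8424$)
$d{\left(U,W \right)} = -3$ ($d{\left(U,W \right)} = -3 + \left(U - U\right) = -3 + 0 = -3$)
$y - d{\left(21,-159 \right)} = -8424 - -3 = -8424 + 3 = -8421$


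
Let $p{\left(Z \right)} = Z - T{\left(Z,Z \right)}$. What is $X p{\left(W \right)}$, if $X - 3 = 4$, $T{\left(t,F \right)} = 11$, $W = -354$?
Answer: $-2555$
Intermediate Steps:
$X = 7$ ($X = 3 + 4 = 7$)
$p{\left(Z \right)} = -11 + Z$ ($p{\left(Z \right)} = Z - 11 = -11 + Z$)
$X p{\left(W \right)} = 7 \left(-11 - 354\right) = 7 \left(-365\right) = -2555$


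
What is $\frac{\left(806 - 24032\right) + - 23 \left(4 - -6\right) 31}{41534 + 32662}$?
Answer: $- \frac{7589}{18549} \approx -0.40913$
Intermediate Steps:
$\frac{\left(806 - 24032\right) + - 23 \left(4 - -6\right) 31}{41534 + 32662} = \frac{-23226 + - 23 \left(4 + 6\right) 31}{74196} = \left(-23226 + \left(-23\right) 10 \cdot 31\right) \frac{1}{74196} = \left(-23226 - 7130\right) \frac{1}{74196} = \left(-30356\right) \frac{1}{74196} = - \frac{7589}{18549}$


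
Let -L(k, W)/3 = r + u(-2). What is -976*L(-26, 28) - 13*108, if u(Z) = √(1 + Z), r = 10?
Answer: 27876 + 2928*I ≈ 27876.0 + 2928.0*I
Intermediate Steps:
L(k, W) = -30 - 3*I (L(k, W) = -3*(10 + √(1 - 2)) = -3*(10 + √(-1)) = -3*(10 + I) = -30 - 3*I)
-976*L(-26, 28) - 13*108 = -976*(-30 - 3*I) - 13*108 = (29280 + 2928*I) - 1404 = 27876 + 2928*I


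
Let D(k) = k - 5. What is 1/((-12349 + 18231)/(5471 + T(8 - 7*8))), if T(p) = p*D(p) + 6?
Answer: 8021/5882 ≈ 1.3637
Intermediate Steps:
D(k) = -5 + k
T(p) = 6 + p*(-5 + p) (T(p) = p*(-5 + p) + 6 = 6 + p*(-5 + p))
1/((-12349 + 18231)/(5471 + T(8 - 7*8))) = 1/((-12349 + 18231)/(5471 + (6 + (8 - 7*8)*(-5 + (8 - 7*8))))) = 1/(5882/(5471 + (6 + (8 - 56)*(-5 + (8 - 56))))) = 1/(5882/(5471 + (6 - 48*(-5 - 48)))) = 1/(5882/(5471 + (6 - 48*(-53)))) = 1/(5882/(5471 + (6 + 2544))) = 1/(5882/(5471 + 2550)) = 1/(5882/8021) = 8021/5882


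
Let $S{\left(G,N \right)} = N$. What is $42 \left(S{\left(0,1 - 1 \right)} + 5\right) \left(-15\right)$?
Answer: $-3150$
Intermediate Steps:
$42 \left(S{\left(0,1 - 1 \right)} + 5\right) \left(-15\right) = 42 \left(\left(1 - 1\right) + 5\right) \left(-15\right) = 42 \left(0 + 5\right) \left(-15\right) = 42 \cdot 5 \left(-15\right) = 42 \left(-75\right) = -3150$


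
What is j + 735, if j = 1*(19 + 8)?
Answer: 762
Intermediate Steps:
j = 27 (j = 1*27 = 27)
j + 735 = 27 + 735 = 762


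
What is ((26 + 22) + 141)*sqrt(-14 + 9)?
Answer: 189*I*sqrt(5) ≈ 422.62*I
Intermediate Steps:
((26 + 22) + 141)*sqrt(-14 + 9) = (48 + 141)*sqrt(-5) = 189*(I*sqrt(5)) = 189*I*sqrt(5)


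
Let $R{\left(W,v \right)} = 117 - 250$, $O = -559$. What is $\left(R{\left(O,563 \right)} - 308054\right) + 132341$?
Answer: $-175846$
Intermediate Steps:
$R{\left(W,v \right)} = -133$
$\left(R{\left(O,563 \right)} - 308054\right) + 132341 = \left(-133 - 308054\right) + 132341 = -308187 + 132341 = -175846$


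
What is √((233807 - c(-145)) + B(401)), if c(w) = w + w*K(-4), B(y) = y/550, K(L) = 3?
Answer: √2836091522/110 ≈ 484.14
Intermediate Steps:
B(y) = y/550 (B(y) = y*(1/550) = y/550)
c(w) = 4*w (c(w) = w + w*3 = w + 3*w = 4*w)
√((233807 - c(-145)) + B(401)) = √((233807 - 4*(-145)) + (1/550)*401) = √((233807 - 1*(-580)) + 401/550) = √((233807 + 580) + 401/550) = √(234387 + 401/550) = √(128913251/550) = √2836091522/110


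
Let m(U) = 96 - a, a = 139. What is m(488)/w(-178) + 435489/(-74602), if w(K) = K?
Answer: -18577289/3319789 ≈ -5.5959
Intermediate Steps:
m(U) = -43 (m(U) = 96 - 1*139 = 96 - 139 = -43)
m(488)/w(-178) + 435489/(-74602) = -43/(-178) + 435489/(-74602) = -43*(-1/178) + 435489*(-1/74602) = 43/178 - 435489/74602 = -18577289/3319789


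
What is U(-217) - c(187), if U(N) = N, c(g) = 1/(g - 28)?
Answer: -34504/159 ≈ -217.01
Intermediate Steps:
c(g) = 1/(-28 + g)
U(-217) - c(187) = -217 - 1/(-28 + 187) = -217 - 1/159 = -34504/159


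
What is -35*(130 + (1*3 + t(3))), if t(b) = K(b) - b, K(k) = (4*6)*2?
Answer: -6230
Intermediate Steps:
K(k) = 48 (K(k) = 24*2 = 48)
t(b) = 48 - b
-35*(130 + (1*3 + t(3))) = -35*(130 + (1*3 + (48 - 1*3))) = -35*(130 + (3 + (48 - 3))) = -35*(130 + (3 + 45)) = -35*(130 + 48) = -35*178 = -6230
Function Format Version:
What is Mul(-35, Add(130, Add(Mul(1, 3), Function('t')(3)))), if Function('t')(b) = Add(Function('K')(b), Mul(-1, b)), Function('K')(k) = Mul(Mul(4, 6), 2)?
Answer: -6230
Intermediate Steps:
Function('K')(k) = 48 (Function('K')(k) = Mul(24, 2) = 48)
Function('t')(b) = Add(48, Mul(-1, b))
Mul(-35, Add(130, Add(Mul(1, 3), Function('t')(3)))) = Mul(-35, Add(130, Add(Mul(1, 3), Add(48, Mul(-1, 3))))) = Mul(-35, Add(130, Add(3, Add(48, -3)))) = Mul(-35, Add(130, Add(3, 45))) = Mul(-35, Add(130, 48)) = Mul(-35, 178) = -6230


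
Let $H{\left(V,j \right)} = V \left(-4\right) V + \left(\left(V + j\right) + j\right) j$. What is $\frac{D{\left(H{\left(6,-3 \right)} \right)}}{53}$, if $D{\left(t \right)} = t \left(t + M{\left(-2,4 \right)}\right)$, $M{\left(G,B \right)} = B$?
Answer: $\frac{20160}{53} \approx 380.38$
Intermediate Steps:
$H{\left(V,j \right)} = - 4 V^{2} + j \left(V + 2 j\right)$ ($H{\left(V,j \right)} = - 4 V V + \left(V + 2 j\right) j = - 4 V^{2} + j \left(V + 2 j\right)$)
$D{\left(t \right)} = t \left(4 + t\right)$ ($D{\left(t \right)} = t \left(t + 4\right) = t \left(4 + t\right)$)
$\frac{D{\left(H{\left(6,-3 \right)} \right)}}{53} = \frac{\left(- 4 \cdot 6^{2} + 2 \left(-3\right)^{2} + 6 \left(-3\right)\right) \left(4 + \left(- 4 \cdot 6^{2} + 2 \left(-3\right)^{2} + 6 \left(-3\right)\right)\right)}{53} = \frac{\left(\left(-4\right) 36 + 2 \cdot 9 - 18\right) \left(4 - 144\right)}{53} = \frac{\left(-144 + 18 - 18\right) \left(4 - 144\right)}{53} = \frac{\left(-144\right) \left(4 - 144\right)}{53} = \frac{\left(-144\right) \left(-140\right)}{53} = \frac{1}{53} \cdot 20160 = \frac{20160}{53}$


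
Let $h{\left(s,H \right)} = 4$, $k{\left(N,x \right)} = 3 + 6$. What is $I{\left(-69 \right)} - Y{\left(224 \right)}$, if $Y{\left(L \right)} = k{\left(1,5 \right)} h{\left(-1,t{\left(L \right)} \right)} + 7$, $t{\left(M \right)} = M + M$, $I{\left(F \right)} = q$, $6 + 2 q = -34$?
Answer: $-63$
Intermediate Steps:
$q = -20$ ($q = -3 + \frac{1}{2} \left(-34\right) = -3 - 17 = -20$)
$k{\left(N,x \right)} = 9$
$I{\left(F \right)} = -20$
$t{\left(M \right)} = 2 M$
$Y{\left(L \right)} = 43$ ($Y{\left(L \right)} = 9 \cdot 4 + 7 = 36 + 7 = 43$)
$I{\left(-69 \right)} - Y{\left(224 \right)} = -20 - 43 = -63$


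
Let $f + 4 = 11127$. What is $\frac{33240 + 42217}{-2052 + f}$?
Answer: $\frac{75457}{9071} \approx 8.3185$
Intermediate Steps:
$f = 11123$ ($f = -4 + 11127 = 11123$)
$\frac{33240 + 42217}{-2052 + f} = \frac{33240 + 42217}{-2052 + 11123} = \frac{75457}{9071}$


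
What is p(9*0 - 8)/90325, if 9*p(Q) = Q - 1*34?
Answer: -14/270975 ≈ -5.1665e-5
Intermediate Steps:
p(Q) = -34/9 + Q/9 (p(Q) = (Q - 1*34)/9 = (Q - 34)/9 = (-34 + Q)/9 = -34/9 + Q/9)
p(9*0 - 8)/90325 = (-34/9 + (9*0 - 8)/9)/90325 = (-34/9 + (0 - 8)/9)*(1/90325) = (-34/9 + (⅑)*(-8))*(1/90325) = (-34/9 - 8/9)*(1/90325) = -14/3*1/90325 = -14/270975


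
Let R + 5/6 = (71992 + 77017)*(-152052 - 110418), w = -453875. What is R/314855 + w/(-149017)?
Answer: -6993564497098759/56302497042 ≈ -1.2421e+5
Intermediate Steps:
R = -234662353385/6 (R = -⅚ + (71992 + 77017)*(-152052 - 110418) = -⅚ + 149009*(-262470) = -⅚ - 39110392230 = -234662353385/6 ≈ -3.9110e+10)
R/314855 + w/(-149017) = -234662353385/6/314855 - 453875/(-149017) = -234662353385/6*1/314855 - 453875*(-1/149017) = -46932470677/377826 + 453875/149017 = -6993564497098759/56302497042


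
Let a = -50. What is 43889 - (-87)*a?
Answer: 39539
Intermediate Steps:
43889 - (-87)*a = 43889 - (-87)*(-50) = 43889 - 1*4350 = 43889 - 4350 = 39539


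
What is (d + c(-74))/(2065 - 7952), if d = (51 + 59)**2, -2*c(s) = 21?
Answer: -24179/11774 ≈ -2.0536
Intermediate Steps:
c(s) = -21/2 (c(s) = -1/2*21 = -21/2)
d = 12100 (d = 110**2 = 12100)
(d + c(-74))/(2065 - 7952) = (12100 - 21/2)/(2065 - 7952) = (24179/2)/(-5887) = (24179/2)*(-1/5887) = -24179/11774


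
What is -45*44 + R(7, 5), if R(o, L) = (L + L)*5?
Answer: -1930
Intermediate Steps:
R(o, L) = 10*L (R(o, L) = (2*L)*5 = 10*L)
-45*44 + R(7, 5) = -45*44 + 10*5 = -1980 + 50 = -1930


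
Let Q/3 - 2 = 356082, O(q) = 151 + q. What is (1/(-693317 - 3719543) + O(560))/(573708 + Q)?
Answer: 3137543459/7245739605600 ≈ 0.00043302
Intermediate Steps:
Q = 1068252 (Q = 6 + 3*356082 = 6 + 1068246 = 1068252)
(1/(-693317 - 3719543) + O(560))/(573708 + Q) = (1/(-693317 - 3719543) + (151 + 560))/(573708 + 1068252) = (1/(-4412860) + 711)/1641960 = (-1/4412860 + 711)*(1/1641960) = (3137543459/4412860)*(1/1641960) = 3137543459/7245739605600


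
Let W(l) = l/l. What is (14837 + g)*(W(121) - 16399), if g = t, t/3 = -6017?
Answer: 52703172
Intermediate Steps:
t = -18051 (t = 3*(-6017) = -18051)
g = -18051
W(l) = 1
(14837 + g)*(W(121) - 16399) = (14837 - 18051)*(1 - 16399) = -3214*(-16398) = 52703172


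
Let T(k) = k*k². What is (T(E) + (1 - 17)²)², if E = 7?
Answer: 358801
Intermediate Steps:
T(k) = k³
(T(E) + (1 - 17)²)² = (7³ + (1 - 17)²)² = (343 + (-16)²)² = (343 + 256)² = 599² = 358801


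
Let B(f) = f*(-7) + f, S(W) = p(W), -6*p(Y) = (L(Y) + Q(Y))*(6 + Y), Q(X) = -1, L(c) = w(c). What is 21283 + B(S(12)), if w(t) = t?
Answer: 21481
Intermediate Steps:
L(c) = c
p(Y) = -(-1 + Y)*(6 + Y)/6 (p(Y) = -(Y - 1)*(6 + Y)/6 = -(-1 + Y)*(6 + Y)/6)
S(W) = 1 - 5*W/6 - W²/6
B(f) = -6*f (B(f) = -7*f + f = -6*f)
21283 + B(S(12)) = 21283 - 6*(1 - ⅚*12 - ⅙*12²) = 21283 - 6*(1 - 10 - ⅙*144) = 21283 - 6*(1 - 10 - 24) = 21283 - 6*(-33) = 21283 + 198 = 21481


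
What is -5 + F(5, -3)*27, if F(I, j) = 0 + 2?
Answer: 49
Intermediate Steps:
F(I, j) = 2
-5 + F(5, -3)*27 = -5 + 2*27 = -5 + 54 = 49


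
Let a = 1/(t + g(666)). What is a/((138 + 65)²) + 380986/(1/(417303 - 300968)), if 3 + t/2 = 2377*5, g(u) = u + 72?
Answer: 44752059102821412581/1009702918 ≈ 4.4322e+10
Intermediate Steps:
g(u) = 72 + u
t = 23764 (t = -6 + 2*(2377*5) = -6 + 2*11885 = -6 + 23770 = 23764)
a = 1/24502 (a = 1/(23764 + (72 + 666)) = 1/(23764 + 738) = 1/24502 ≈ 4.0813e-5)
a/((138 + 65)²) + 380986/(1/(417303 - 300968)) = 1/(24502*((138 + 65)²)) + 380986/(1/(417303 - 300968)) = 1/(24502*(203²)) + 380986/(1/116335) = (1/24502)/41209 + 380986/(1/116335) = (1/24502)*(1/41209) + 380986*116335 = 1/1009702918 + 44322006310 = 44752059102821412581/1009702918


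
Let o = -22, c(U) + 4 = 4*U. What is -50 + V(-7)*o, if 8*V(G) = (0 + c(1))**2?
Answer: -50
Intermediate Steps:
c(U) = -4 + 4*U
V(G) = 0 (V(G) = (0 + (-4 + 4*1))**2/8 = (0 + (-4 + 4))**2/8 = (0 + 0)**2/8 = (1/8)*0**2 = (1/8)*0 = 0)
-50 + V(-7)*o = -50 + 0*(-22) = -50 + 0 = -50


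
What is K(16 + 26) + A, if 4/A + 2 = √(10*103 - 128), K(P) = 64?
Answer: 28740/449 + 2*√902/449 ≈ 64.143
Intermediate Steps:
A = 4/(-2 + √902) (A = 4/(-2 + √(10*103 - 128)) = 4/(-2 + √(1030 - 128)) = 4/(-2 + √902) ≈ 0.14269)
K(16 + 26) + A = 64 + (4/449 + 2*√902/449) = 28740/449 + 2*√902/449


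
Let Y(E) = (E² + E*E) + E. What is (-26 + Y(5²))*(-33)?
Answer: -41217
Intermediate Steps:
Y(E) = E + 2*E² (Y(E) = (E² + E²) + E = 2*E² + E = E + 2*E²)
(-26 + Y(5²))*(-33) = (-26 + 5²*(1 + 2*5²))*(-33) = (-26 + 25*(1 + 2*25))*(-33) = (-26 + 25*(1 + 50))*(-33) = (-26 + 25*51)*(-33) = (-26 + 1275)*(-33) = 1249*(-33) = -41217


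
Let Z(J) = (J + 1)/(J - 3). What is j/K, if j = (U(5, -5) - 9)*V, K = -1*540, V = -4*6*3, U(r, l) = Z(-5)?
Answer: -17/15 ≈ -1.1333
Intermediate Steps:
Z(J) = (1 + J)/(-3 + J)
U(r, l) = ½ (U(r, l) = (1 - 5)/(-3 - 5) = -4/(-8) = -⅛*(-4) = ½)
V = -72 (V = -24*3 = -72)
K = -540
j = 612 (j = (½ - 9)*(-72) = -17/2*(-72) = 612)
j/K = 612/(-540) = 612*(-1/540) = -17/15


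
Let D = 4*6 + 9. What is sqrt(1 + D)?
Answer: sqrt(34) ≈ 5.8309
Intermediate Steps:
D = 33 (D = 24 + 9 = 33)
sqrt(1 + D) = sqrt(1 + 33) = sqrt(34)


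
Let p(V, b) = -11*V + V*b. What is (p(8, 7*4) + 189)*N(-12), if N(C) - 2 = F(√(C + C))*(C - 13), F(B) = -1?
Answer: 8775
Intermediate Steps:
N(C) = 15 - C (N(C) = 2 - (C - 13) = 2 - (-13 + C) = 2 + (13 - C) = 15 - C)
(p(8, 7*4) + 189)*N(-12) = (8*(-11 + 7*4) + 189)*(15 - 1*(-12)) = (8*(-11 + 28) + 189)*(15 + 12) = (8*17 + 189)*27 = (136 + 189)*27 = 325*27 = 8775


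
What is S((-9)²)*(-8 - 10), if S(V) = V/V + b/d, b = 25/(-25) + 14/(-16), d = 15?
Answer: -63/4 ≈ -15.750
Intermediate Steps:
b = -15/8 (b = 25*(-1/25) + 14*(-1/16) = -1 - 7/8 = -15/8 ≈ -1.8750)
S(V) = 7/8 (S(V) = V/V - 15/8/15 = 1 - 15/8*1/15 = 1 - ⅛ = 7/8)
S((-9)²)*(-8 - 10) = 7*(-8 - 10)/8 = (7/8)*(-18) = -63/4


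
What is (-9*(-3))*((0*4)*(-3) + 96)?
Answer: 2592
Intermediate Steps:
(-9*(-3))*((0*4)*(-3) + 96) = 27*(0*(-3) + 96) = 27*(0 + 96) = 27*96 = 2592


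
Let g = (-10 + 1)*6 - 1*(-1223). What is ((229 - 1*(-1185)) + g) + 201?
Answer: 2784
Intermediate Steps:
g = 1169 (g = -9*6 + 1223 = -54 + 1223 = 1169)
((229 - 1*(-1185)) + g) + 201 = ((229 - 1*(-1185)) + 1169) + 201 = ((229 + 1185) + 1169) + 201 = (1414 + 1169) + 201 = 2583 + 201 = 2784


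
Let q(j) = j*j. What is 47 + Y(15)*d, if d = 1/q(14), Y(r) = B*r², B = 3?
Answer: 9887/196 ≈ 50.444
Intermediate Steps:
q(j) = j²
Y(r) = 3*r²
d = 1/196 (d = 1/(14²) = 1/196 ≈ 0.0051020)
47 + Y(15)*d = 47 + (3*15²)*(1/196) = 47 + (3*225)*(1/196) = 47 + 675*(1/196) = 47 + 675/196 = 9887/196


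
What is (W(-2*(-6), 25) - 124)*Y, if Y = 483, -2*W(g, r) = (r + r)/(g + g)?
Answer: -483161/8 ≈ -60395.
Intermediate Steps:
W(g, r) = -r/(2*g) (W(g, r) = -(r + r)/(2*(g + g)) = -2*r/(2*(2*g)) = -2*r*1/(2*g)/2 = -r/(2*g))
(W(-2*(-6), 25) - 124)*Y = (-½*25/(-2*(-6)) - 124)*483 = (-½*25/12 - 124)*483 = (-½*25*1/12 - 124)*483 = (-25/24 - 124)*483 = -3001/24*483 = -483161/8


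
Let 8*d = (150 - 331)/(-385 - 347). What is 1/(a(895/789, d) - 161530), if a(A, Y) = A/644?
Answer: -508116/82075976585 ≈ -6.1908e-6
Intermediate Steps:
d = 181/5856 (d = ((150 - 331)/(-385 - 347))/8 = (-181/(-732))/8 = (-181*(-1/732))/8 = (⅛)*(181/732) = 181/5856 ≈ 0.030908)
a(A, Y) = A/644 (a(A, Y) = A*(1/644) = A/644)
1/(a(895/789, d) - 161530) = 1/((895/789)/644 - 161530) = 1/((895*(1/789))/644 - 161530) = 1/((1/644)*(895/789) - 161530) = 1/(895/508116 - 161530) = 1/(-82075976585/508116) = -508116/82075976585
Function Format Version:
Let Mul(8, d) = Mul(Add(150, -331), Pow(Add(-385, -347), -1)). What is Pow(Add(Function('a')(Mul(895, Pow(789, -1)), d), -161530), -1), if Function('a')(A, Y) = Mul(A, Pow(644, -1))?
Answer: Rational(-508116, 82075976585) ≈ -6.1908e-6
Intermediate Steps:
d = Rational(181, 5856) (d = Mul(Rational(1, 8), Mul(Add(150, -331), Pow(Add(-385, -347), -1))) = Mul(Rational(1, 8), Mul(-181, Pow(-732, -1))) = Mul(Rational(1, 8), Mul(-181, Rational(-1, 732))) = Mul(Rational(1, 8), Rational(181, 732)) = Rational(181, 5856) ≈ 0.030908)
Function('a')(A, Y) = Mul(Rational(1, 644), A) (Function('a')(A, Y) = Mul(A, Rational(1, 644)) = Mul(Rational(1, 644), A))
Pow(Add(Function('a')(Mul(895, Pow(789, -1)), d), -161530), -1) = Pow(Add(Mul(Rational(1, 644), Mul(895, Pow(789, -1))), -161530), -1) = Pow(Add(Mul(Rational(1, 644), Mul(895, Rational(1, 789))), -161530), -1) = Pow(Add(Mul(Rational(1, 644), Rational(895, 789)), -161530), -1) = Pow(Add(Rational(895, 508116), -161530), -1) = Pow(Rational(-82075976585, 508116), -1) = Rational(-508116, 82075976585)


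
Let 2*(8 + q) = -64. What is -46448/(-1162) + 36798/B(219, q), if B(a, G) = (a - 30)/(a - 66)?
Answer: 17330550/581 ≈ 29829.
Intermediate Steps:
q = -40 (q = -8 + (½)*(-64) = -8 - 32 = -40)
B(a, G) = (-30 + a)/(-66 + a)
-46448/(-1162) + 36798/B(219, q) = -46448/(-1162) + 36798/(((-30 + 219)/(-66 + 219))) = -46448*(-1/1162) + 36798/((189/153)) = 23224/581 + 36798/(((1/153)*189)) = 23224/581 + 36798/(21/17) = 23224/581 + 36798*(17/21) = 23224/581 + 208522/7 = 17330550/581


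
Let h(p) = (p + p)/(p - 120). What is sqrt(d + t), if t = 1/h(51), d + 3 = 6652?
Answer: sqrt(7685462)/34 ≈ 81.537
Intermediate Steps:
d = 6649 (d = -3 + 6652 = 6649)
h(p) = 2*p/(-120 + p) (h(p) = (2*p)/(-120 + p) = 2*p/(-120 + p))
t = -23/34 (t = 1/(2*51/(-120 + 51)) = 1/(2*51/(-69)) = 1/(2*51*(-1/69)) = 1/(-34/23) = -23/34 ≈ -0.67647)
sqrt(d + t) = sqrt(6649 - 23/34) = sqrt(226043/34) = sqrt(7685462)/34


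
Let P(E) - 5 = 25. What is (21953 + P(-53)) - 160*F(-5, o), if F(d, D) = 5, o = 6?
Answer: 21183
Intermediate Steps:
P(E) = 30 (P(E) = 5 + 25 = 30)
(21953 + P(-53)) - 160*F(-5, o) = (21953 + 30) - 160*5 = 21983 - 800 = 21183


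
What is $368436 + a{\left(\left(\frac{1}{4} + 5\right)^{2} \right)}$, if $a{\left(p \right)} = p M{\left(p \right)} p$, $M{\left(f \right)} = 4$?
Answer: $\frac{23774385}{64} \approx 3.7148 \cdot 10^{5}$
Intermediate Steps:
$a{\left(p \right)} = 4 p^{2}$ ($a{\left(p \right)} = p 4 p = 4 p p = 4 p^{2}$)
$368436 + a{\left(\left(\frac{1}{4} + 5\right)^{2} \right)} = 368436 + 4 \left(\left(\frac{1}{4} + 5\right)^{2}\right)^{2} = 368436 + 4 \left(\left(\frac{21}{4}\right)^{2}\right)^{2} = 368436 + 4 \left(\frac{441}{16}\right)^{2} = 368436 + 4 \cdot \frac{194481}{256} = 368436 + \frac{194481}{64} = \frac{23774385}{64}$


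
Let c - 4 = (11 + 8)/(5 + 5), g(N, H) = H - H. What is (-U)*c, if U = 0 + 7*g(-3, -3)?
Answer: 0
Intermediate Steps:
g(N, H) = 0
c = 59/10 (c = 4 + (11 + 8)/(5 + 5) = 4 + 19/10 = 59/10 ≈ 5.9000)
U = 0 (U = 0 + 7*0 = 0 + 0 = 0)
(-U)*c = -1*0*(59/10) = 0*(59/10) = 0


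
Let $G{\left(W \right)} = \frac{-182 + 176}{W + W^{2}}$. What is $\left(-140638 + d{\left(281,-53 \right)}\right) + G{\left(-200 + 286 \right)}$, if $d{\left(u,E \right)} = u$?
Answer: $- \frac{175025180}{1247} \approx -1.4036 \cdot 10^{5}$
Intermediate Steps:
$G{\left(W \right)} = - \frac{6}{W + W^{2}}$
$\left(-140638 + d{\left(281,-53 \right)}\right) + G{\left(-200 + 286 \right)} = \left(-140638 + 281\right) - \frac{6}{\left(-200 + 286\right) \left(1 + \left(-200 + 286\right)\right)} = -140357 - \frac{6}{86 \left(1 + 86\right)} = -140357 - \frac{3}{43 \cdot 87} = -140357 - \frac{3}{43} \cdot \frac{1}{87} = -140357 - \frac{1}{1247} = - \frac{175025180}{1247}$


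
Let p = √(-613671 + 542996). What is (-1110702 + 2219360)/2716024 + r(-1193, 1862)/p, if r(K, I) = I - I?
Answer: 554329/1358012 ≈ 0.40819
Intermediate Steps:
r(K, I) = 0
p = 5*I*√2827 (p = √(-70675) = 5*I*√2827 ≈ 265.85*I)
(-1110702 + 2219360)/2716024 + r(-1193, 1862)/p = (-1110702 + 2219360)/2716024 + 0/((5*I*√2827)) = 1108658*(1/2716024) + 0*(-I*√2827/14135) = 554329/1358012 + 0 = 554329/1358012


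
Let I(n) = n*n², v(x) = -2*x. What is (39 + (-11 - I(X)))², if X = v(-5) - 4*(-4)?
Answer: 307932304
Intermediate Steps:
X = 26 (X = -2*(-5) - 4*(-4) = 10 + 16 = 26)
I(n) = n³
(39 + (-11 - I(X)))² = (39 + (-11 - 1*26³))² = (39 + (-11 - 1*17576))² = (39 + (-11 - 17576))² = (39 - 17587)² = (-17548)² = 307932304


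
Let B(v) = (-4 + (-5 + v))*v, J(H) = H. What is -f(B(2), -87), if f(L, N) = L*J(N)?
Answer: -1218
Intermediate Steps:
B(v) = v*(-9 + v) (B(v) = (-9 + v)*v = v*(-9 + v))
f(L, N) = L*N
-f(B(2), -87) = -2*(-9 + 2)*(-87) = -2*(-7)*(-87) = -(-14)*(-87) = -1*1218 = -1218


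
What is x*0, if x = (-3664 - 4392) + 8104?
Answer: 0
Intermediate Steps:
x = 48 (x = -8056 + 8104 = 48)
x*0 = 48*0 = 0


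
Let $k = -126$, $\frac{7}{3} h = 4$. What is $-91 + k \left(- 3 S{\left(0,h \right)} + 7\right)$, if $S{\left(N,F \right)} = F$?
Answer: $-325$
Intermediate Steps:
$h = \frac{12}{7}$ ($h = \frac{3}{7} \cdot 4 = \frac{12}{7} \approx 1.7143$)
$-91 + k \left(- 3 S{\left(0,h \right)} + 7\right) = -91 - 126 \left(\left(-3\right) \frac{12}{7} + 7\right) = -91 - 126 \left(- \frac{36}{7} + 7\right) = -91 - 234 = -325$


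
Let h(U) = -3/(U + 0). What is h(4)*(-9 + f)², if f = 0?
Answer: -243/4 ≈ -60.750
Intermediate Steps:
h(U) = -3/U
h(4)*(-9 + f)² = (-3/4)*(-9 + 0)² = -3*¼*(-9)² = -¾*81 = -243/4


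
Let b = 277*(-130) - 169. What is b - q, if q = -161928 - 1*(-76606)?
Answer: 49143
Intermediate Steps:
q = -85322 (q = -161928 + 76606 = -85322)
b = -36179 (b = -36010 - 169 = -36179)
b - q = -36179 - 1*(-85322) = -36179 + 85322 = 49143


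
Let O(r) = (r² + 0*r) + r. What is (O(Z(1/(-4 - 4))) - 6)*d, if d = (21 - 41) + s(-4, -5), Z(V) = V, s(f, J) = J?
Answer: 9775/64 ≈ 152.73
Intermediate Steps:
O(r) = r + r² (O(r) = (r² + 0) + r = r² + r = r + r²)
d = -25 (d = (21 - 41) - 5 = -20 - 5 = -25)
(O(Z(1/(-4 - 4))) - 6)*d = ((1 + 1/(-4 - 4))/(-4 - 4) - 6)*(-25) = ((1 + 1/(-8))/(-8) - 6)*(-25) = (-(1 - ⅛)/8 - 6)*(-25) = (-⅛*7/8 - 6)*(-25) = (-7/64 - 6)*(-25) = -391/64*(-25) = 9775/64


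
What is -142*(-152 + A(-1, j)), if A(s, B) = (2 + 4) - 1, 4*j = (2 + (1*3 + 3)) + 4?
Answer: 20874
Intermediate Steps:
j = 3 (j = ((2 + (1*3 + 3)) + 4)/4 = ((2 + (3 + 3)) + 4)/4 = ((2 + 6) + 4)/4 = (8 + 4)/4 = (¼)*12 = 3)
A(s, B) = 5 (A(s, B) = 6 - 1 = 5)
-142*(-152 + A(-1, j)) = -142*(-152 + 5) = -142*(-147) = 20874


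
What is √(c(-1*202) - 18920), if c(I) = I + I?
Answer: 2*I*√4831 ≈ 139.01*I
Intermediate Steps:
c(I) = 2*I
√(c(-1*202) - 18920) = √(2*(-1*202) - 18920) = √(2*(-202) - 18920) = √(-404 - 18920) = √(-19324) = 2*I*√4831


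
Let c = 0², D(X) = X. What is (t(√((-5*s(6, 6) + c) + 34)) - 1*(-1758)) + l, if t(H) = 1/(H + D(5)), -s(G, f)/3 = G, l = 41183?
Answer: 4251154/99 + 2*√31/99 ≈ 42941.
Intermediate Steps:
s(G, f) = -3*G
c = 0
t(H) = 1/(5 + H) (t(H) = 1/(H + 5) = 1/(5 + H))
(t(√((-5*s(6, 6) + c) + 34)) - 1*(-1758)) + l = (1/(5 + √((-(-15)*6 + 0) + 34)) - 1*(-1758)) + 41183 = (1/(5 + √((-5*(-18) + 0) + 34)) + 1758) + 41183 = (1/(5 + √((90 + 0) + 34)) + 1758) + 41183 = (1/(5 + √(90 + 34)) + 1758) + 41183 = (1/(5 + √124) + 1758) + 41183 = (1/(5 + 2*√31) + 1758) + 41183 = (1758 + 1/(5 + 2*√31)) + 41183 = 42941 + 1/(5 + 2*√31)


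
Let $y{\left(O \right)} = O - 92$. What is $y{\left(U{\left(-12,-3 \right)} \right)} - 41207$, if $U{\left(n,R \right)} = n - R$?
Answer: $-41308$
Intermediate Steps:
$y{\left(O \right)} = -92 + O$
$y{\left(U{\left(-12,-3 \right)} \right)} - 41207 = \left(-92 - 9\right) - 41207 = -101 - 41207 = -41308$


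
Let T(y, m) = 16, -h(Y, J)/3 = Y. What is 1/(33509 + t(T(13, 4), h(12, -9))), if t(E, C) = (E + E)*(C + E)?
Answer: 1/32869 ≈ 3.0424e-5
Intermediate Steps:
h(Y, J) = -3*Y
t(E, C) = 2*E*(C + E) (t(E, C) = (2*E)*(C + E) = 2*E*(C + E))
1/(33509 + t(T(13, 4), h(12, -9))) = 1/(33509 + 2*16*(-3*12 + 16)) = 1/(33509 + 2*16*(-36 + 16)) = 1/(33509 + 2*16*(-20)) = 1/(33509 - 640) = 1/32869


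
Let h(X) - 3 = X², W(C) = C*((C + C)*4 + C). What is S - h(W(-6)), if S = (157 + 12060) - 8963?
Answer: -101725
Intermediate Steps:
W(C) = 9*C² (W(C) = C*((2*C)*4 + C) = C*(8*C + C) = C*(9*C) = 9*C²)
h(X) = 3 + X²
S = 3254 (S = 12217 - 8963 = 3254)
S - h(W(-6)) = 3254 - (3 + (9*(-6)²)²) = 3254 - (3 + (9*36)²) = 3254 - (3 + 324²) = 3254 - (3 + 104976) = 3254 - 1*104979 = 3254 - 104979 = -101725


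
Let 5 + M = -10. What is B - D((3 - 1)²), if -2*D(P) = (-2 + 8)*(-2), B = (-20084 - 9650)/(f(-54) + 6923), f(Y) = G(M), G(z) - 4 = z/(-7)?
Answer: -249581/24252 ≈ -10.291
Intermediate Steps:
M = -15 (M = -5 - 10 = -15)
G(z) = 4 - z/7 (G(z) = 4 + z/(-7) = 4 + z*(-⅐) = 4 - z/7)
f(Y) = 43/7 (f(Y) = 4 - ⅐*(-15) = 4 + 15/7 = 43/7)
B = -104069/24252 (B = (-20084 - 9650)/(43/7 + 6923) = -29734/48504/7 = -29734*7/48504 = -104069/24252 ≈ -4.2912)
D(P) = 6 (D(P) = -(-2 + 8)*(-2)/2 = -3*(-2) = -½*(-12) = 6)
B - D((3 - 1)²) = -104069/24252 - 1*6 = -104069/24252 - 6 = -249581/24252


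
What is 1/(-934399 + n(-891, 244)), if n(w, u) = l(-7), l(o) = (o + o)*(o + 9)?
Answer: -1/934427 ≈ -1.0702e-6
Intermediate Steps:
l(o) = 2*o*(9 + o) (l(o) = (2*o)*(9 + o) = 2*o*(9 + o))
n(w, u) = -28 (n(w, u) = 2*(-7)*(9 - 7) = 2*(-7)*2 = -28)
1/(-934399 + n(-891, 244)) = 1/(-934399 - 28) = 1/(-934427) = -1/934427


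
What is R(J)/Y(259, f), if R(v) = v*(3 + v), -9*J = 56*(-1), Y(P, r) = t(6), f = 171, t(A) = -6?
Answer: -2324/243 ≈ -9.5638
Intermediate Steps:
Y(P, r) = -6
J = 56/9 (J = -56*(-1)/9 = -⅑*(-56) = 56/9 ≈ 6.2222)
R(J)/Y(259, f) = (56*(3 + 56/9)/9)/(-6) = ((56/9)*(83/9))*(-⅙) = (4648/81)*(-⅙) = -2324/243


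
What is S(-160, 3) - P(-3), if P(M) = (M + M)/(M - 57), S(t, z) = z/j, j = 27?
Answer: 1/90 ≈ 0.011111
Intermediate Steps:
S(t, z) = z/27
P(M) = 2*M/(-57 + M) (P(M) = (2*M)/(-57 + M) = 2*M/(-57 + M))
S(-160, 3) - P(-3) = (1/27)*3 - 2*(-3)/(-57 - 3) = ⅑ - 2*(-3)/(-60) = ⅑ - 2*(-3)*(-1)/60 = ⅑ - 1*⅒ = ⅑ - ⅒ = 1/90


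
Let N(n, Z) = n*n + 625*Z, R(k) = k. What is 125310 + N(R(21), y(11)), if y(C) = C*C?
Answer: 201376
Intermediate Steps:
y(C) = C²
N(n, Z) = n² + 625*Z
125310 + N(R(21), y(11)) = 125310 + (21² + 625*11²) = 125310 + (441 + 625*121) = 125310 + (441 + 75625) = 125310 + 76066 = 201376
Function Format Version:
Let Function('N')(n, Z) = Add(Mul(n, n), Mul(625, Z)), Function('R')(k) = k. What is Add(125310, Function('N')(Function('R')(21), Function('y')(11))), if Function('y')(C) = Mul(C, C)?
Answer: 201376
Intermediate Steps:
Function('y')(C) = Pow(C, 2)
Function('N')(n, Z) = Add(Pow(n, 2), Mul(625, Z))
Add(125310, Function('N')(Function('R')(21), Function('y')(11))) = Add(125310, Add(Pow(21, 2), Mul(625, Pow(11, 2)))) = Add(125310, Add(441, Mul(625, 121))) = Add(125310, Add(441, 75625)) = Add(125310, 76066) = 201376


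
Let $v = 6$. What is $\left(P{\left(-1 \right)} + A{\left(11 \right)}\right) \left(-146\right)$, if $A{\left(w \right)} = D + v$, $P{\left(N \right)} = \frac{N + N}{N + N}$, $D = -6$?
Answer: $-146$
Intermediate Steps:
$P{\left(N \right)} = 1$ ($P{\left(N \right)} = \frac{2 N}{2 N} = 2 N \frac{1}{2 N} = 1$)
$A{\left(w \right)} = 0$ ($A{\left(w \right)} = -6 + 6 = 0$)
$\left(P{\left(-1 \right)} + A{\left(11 \right)}\right) \left(-146\right) = \left(1 + 0\right) \left(-146\right) = 1 \left(-146\right) = -146$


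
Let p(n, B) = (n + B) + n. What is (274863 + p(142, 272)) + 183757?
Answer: 459176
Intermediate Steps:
p(n, B) = B + 2*n (p(n, B) = (B + n) + n = B + 2*n)
(274863 + p(142, 272)) + 183757 = (274863 + (272 + 2*142)) + 183757 = (274863 + (272 + 284)) + 183757 = (274863 + 556) + 183757 = 275419 + 183757 = 459176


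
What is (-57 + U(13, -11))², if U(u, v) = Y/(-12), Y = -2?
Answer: 116281/36 ≈ 3230.0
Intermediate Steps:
U(u, v) = ⅙ (U(u, v) = -2/(-12) = -2*(-1/12) = ⅙)
(-57 + U(13, -11))² = (-57 + ⅙)² = (-341/6)² = 116281/36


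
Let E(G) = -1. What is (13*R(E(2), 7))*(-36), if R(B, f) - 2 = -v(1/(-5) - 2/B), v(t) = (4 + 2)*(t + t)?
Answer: 45864/5 ≈ 9172.8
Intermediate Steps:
v(t) = 12*t (v(t) = 6*(2*t) = 12*t)
R(B, f) = 22/5 + 24/B (R(B, f) = 2 - 12*(1/(-5) - 2/B) = 2 - 12*(1*(-1/5) - 2/B) = 2 - 12*(-1/5 - 2/B) = 2 - (-12/5 - 24/B) = 2 + (12/5 + 24/B) = 22/5 + 24/B)
(13*R(E(2), 7))*(-36) = (13*(22/5 + 24/(-1)))*(-36) = (13*(22/5 + 24*(-1)))*(-36) = (13*(22/5 - 24))*(-36) = (13*(-98/5))*(-36) = -1274/5*(-36) = 45864/5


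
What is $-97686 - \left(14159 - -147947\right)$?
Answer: $-259792$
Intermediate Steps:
$-97686 - \left(14159 - -147947\right) = -97686 - \left(14159 + 147947\right) = -97686 - 162106 = -259792$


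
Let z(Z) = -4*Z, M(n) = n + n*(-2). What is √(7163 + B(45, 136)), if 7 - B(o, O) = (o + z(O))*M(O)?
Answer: I*√60694 ≈ 246.36*I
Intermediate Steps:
M(n) = -n (M(n) = n - 2*n = -n)
B(o, O) = 7 + O*(o - 4*O) (B(o, O) = 7 - (o - 4*O)*(-O) = 7 - (-1)*O*(o - 4*O) = 7 + O*(o - 4*O))
√(7163 + B(45, 136)) = √(7163 + (7 - 4*136² + 136*45)) = √(7163 + (7 - 4*18496 + 6120)) = √(7163 + (7 - 73984 + 6120)) = √(7163 - 67857) = √(-60694) = I*√60694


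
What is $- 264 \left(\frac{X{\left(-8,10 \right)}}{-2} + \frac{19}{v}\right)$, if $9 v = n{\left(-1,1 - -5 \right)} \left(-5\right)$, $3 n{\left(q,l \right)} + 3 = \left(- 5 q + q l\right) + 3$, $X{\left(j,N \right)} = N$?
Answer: $- \frac{128832}{5} \approx -25766.0$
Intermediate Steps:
$n{\left(q,l \right)} = - \frac{5 q}{3} + \frac{l q}{3}$ ($n{\left(q,l \right)} = -1 + \frac{\left(- 5 q + q l\right) + 3}{3} = -1 + \frac{\left(- 5 q + l q\right) + 3}{3} = -1 + \frac{3 - 5 q + l q}{3} = -1 + \left(1 - \frac{5 q}{3} + \frac{l q}{3}\right) = - \frac{5 q}{3} + \frac{l q}{3}$)
$v = \frac{5}{27}$ ($v = \frac{\frac{1}{3} \left(-1\right) \left(-5 + \left(1 - -5\right)\right) \left(-5\right)}{9} = \frac{\frac{1}{3} \left(-1\right) \left(-5 + \left(1 + 5\right)\right) \left(-5\right)}{9} = \frac{\frac{1}{3} \left(-1\right) \left(-5 + 6\right) \left(-5\right)}{9} = \frac{\frac{1}{3} \left(-1\right) 1 \left(-5\right)}{9} = \frac{\left(- \frac{1}{3}\right) \left(-5\right)}{9} = \frac{1}{9} \cdot \frac{5}{3} = \frac{5}{27} \approx 0.18519$)
$- 264 \left(\frac{X{\left(-8,10 \right)}}{-2} + \frac{19}{v}\right) = - 264 \left(\frac{10}{-2} + \frac{19}{\frac{5}{27}}\right) = - 264 \left(10 \left(- \frac{1}{2}\right) + 19 \cdot \frac{27}{5}\right) = - 264 \left(-5 + \frac{513}{5}\right) = \left(-264\right) \frac{488}{5} = - \frac{128832}{5}$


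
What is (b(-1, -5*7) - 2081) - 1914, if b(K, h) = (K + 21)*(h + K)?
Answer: -4715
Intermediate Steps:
b(K, h) = (21 + K)*(K + h)
(b(-1, -5*7) - 2081) - 1914 = (((-1)² + 21*(-1) + 21*(-5*7) - (-5)*7) - 2081) - 1914 = ((1 - 21 + 21*(-35) - 1*(-35)) - 2081) - 1914 = ((1 - 21 - 735 + 35) - 2081) - 1914 = (-720 - 2081) - 1914 = -2801 - 1914 = -4715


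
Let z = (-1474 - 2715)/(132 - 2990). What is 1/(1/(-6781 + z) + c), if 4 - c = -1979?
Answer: 19375909/38422424689 ≈ 0.00050429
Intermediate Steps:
z = 4189/2858 (z = -4189/(-2858) = -4189*(-1/2858) = 4189/2858 ≈ 1.4657)
c = 1983 (c = 4 - 1*(-1979) = 4 + 1979 = 1983)
1/(1/(-6781 + z) + c) = 1/(1/(-6781 + 4189/2858) + 1983) = 1/(1/(-19375909/2858) + 1983) = 1/(-2858/19375909 + 1983) = 1/(38422424689/19375909) = 19375909/38422424689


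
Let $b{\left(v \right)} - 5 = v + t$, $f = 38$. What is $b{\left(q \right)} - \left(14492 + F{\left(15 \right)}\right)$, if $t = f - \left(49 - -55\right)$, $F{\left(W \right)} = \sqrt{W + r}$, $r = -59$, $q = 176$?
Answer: $-14377 - 2 i \sqrt{11} \approx -14377.0 - 6.6332 i$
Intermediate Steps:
$F{\left(W \right)} = \sqrt{-59 + W}$ ($F{\left(W \right)} = \sqrt{W - 59} = \sqrt{-59 + W}$)
$t = -66$ ($t = 38 - \left(49 - -55\right) = 38 - \left(49 + 55\right) = 38 - 104 = -66$)
$b{\left(v \right)} = -61 + v$ ($b{\left(v \right)} = 5 + \left(v - 66\right) = 5 + \left(-66 + v\right) = -61 + v$)
$b{\left(q \right)} - \left(14492 + F{\left(15 \right)}\right) = \left(-61 + 176\right) - \left(14492 + \sqrt{-59 + 15}\right) = 115 - \left(14492 + \sqrt{-44}\right) = 115 - \left(14492 + 2 i \sqrt{11}\right) = -14377 - 2 i \sqrt{11}$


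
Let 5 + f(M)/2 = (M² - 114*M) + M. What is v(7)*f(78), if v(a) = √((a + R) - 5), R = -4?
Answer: -5470*I*√2 ≈ -7735.8*I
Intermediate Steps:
f(M) = -10 - 226*M + 2*M² (f(M) = -10 + 2*((M² - 114*M) + M) = -10 + 2*(M² - 113*M) = -10 + (-226*M + 2*M²) = -10 - 226*M + 2*M²)
v(a) = √(-9 + a) (v(a) = √((a - 4) - 5) = √((-4 + a) - 5) = √(-9 + a))
v(7)*f(78) = √(-9 + 7)*(-10 - 226*78 + 2*78²) = √(-2)*(-10 - 17628 + 2*6084) = (I*√2)*(-10 - 17628 + 12168) = (I*√2)*(-5470) = -5470*I*√2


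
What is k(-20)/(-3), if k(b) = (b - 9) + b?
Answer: 49/3 ≈ 16.333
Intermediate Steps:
k(b) = -9 + 2*b (k(b) = (-9 + b) + b = -9 + 2*b)
k(-20)/(-3) = (-9 + 2*(-20))/(-3) = (-9 - 40)*(-1/3) = -49*(-1/3) = 49/3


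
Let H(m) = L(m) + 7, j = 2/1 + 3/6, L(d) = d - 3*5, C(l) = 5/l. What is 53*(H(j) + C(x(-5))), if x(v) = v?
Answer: -689/2 ≈ -344.50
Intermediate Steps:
L(d) = -15 + d (L(d) = d - 15 = -15 + d)
j = 5/2 (j = 2*1 + 3*(1/6) = 2 + 1/2 = 5/2 ≈ 2.5000)
H(m) = -8 + m (H(m) = (-15 + m) + 7 = -8 + m)
53*(H(j) + C(x(-5))) = 53*((-8 + 5/2) + 5/(-5)) = 53*(-11/2 + 5*(-1/5)) = 53*(-11/2 - 1) = 53*(-13/2) = -689/2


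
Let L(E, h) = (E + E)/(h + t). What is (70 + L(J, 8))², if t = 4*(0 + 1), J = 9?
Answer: 20449/4 ≈ 5112.3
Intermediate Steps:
t = 4 (t = 4*1 = 4)
L(E, h) = 2*E/(4 + h) (L(E, h) = (E + E)/(h + 4) = (2*E)/(4 + h) = 2*E/(4 + h))
(70 + L(J, 8))² = (70 + 2*9/(4 + 8))² = (70 + 2*9/12)² = (70 + 2*9*(1/12))² = (70 + 3/2)² = (143/2)² = 20449/4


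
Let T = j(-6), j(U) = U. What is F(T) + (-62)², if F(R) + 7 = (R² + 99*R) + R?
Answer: 3273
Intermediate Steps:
T = -6
F(R) = -7 + R² + 100*R (F(R) = -7 + ((R² + 99*R) + R) = -7 + (R² + 100*R) = -7 + R² + 100*R)
F(T) + (-62)² = (-7 + (-6)² + 100*(-6)) + (-62)² = (-7 + 36 - 600) + 3844 = -571 + 3844 = 3273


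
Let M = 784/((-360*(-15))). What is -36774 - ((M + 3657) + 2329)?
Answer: -28863098/675 ≈ -42760.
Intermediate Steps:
M = 98/675 (M = 784/5400 = 784*(1/5400) = 98/675 ≈ 0.14519)
-36774 - ((M + 3657) + 2329) = -36774 - ((98/675 + 3657) + 2329) = -36774 - (2468573/675 + 2329) = -36774 - 1*4040648/675 = -36774 - 4040648/675 = -28863098/675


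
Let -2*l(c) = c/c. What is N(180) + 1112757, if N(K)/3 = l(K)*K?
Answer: 1112487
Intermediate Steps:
l(c) = -½ (l(c) = -c/(2*c) = -½*1 = -½)
N(K) = -3*K/2 (N(K) = 3*(-K/2) = -3*K/2)
N(180) + 1112757 = -3/2*180 + 1112757 = -270 + 1112757 = 1112487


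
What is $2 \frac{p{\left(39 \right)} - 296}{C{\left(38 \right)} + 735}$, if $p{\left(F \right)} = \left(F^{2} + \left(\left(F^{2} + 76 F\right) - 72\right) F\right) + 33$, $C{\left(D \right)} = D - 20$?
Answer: $\frac{346730}{753} \approx 460.46$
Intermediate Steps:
$C{\left(D \right)} = -20 + D$
$p{\left(F \right)} = 33 + F^{2} + F \left(-72 + F^{2} + 76 F\right)$ ($p{\left(F \right)} = \left(F^{2} + \left(-72 + F^{2} + 76 F\right) F\right) + 33 = \left(F^{2} + F \left(-72 + F^{2} + 76 F\right)\right) + 33 = 33 + F^{2} + F \left(-72 + F^{2} + 76 F\right)$)
$2 \frac{p{\left(39 \right)} - 296}{C{\left(38 \right)} + 735} = 2 \frac{\left(33 + 39^{3} - 2808 + 77 \cdot 39^{2}\right) - 296}{\left(-20 + 38\right) + 735} = 2 \frac{\left(33 + 59319 - 2808 + 77 \cdot 1521\right) - 296}{18 + 735} = 2 \frac{\left(33 + 59319 - 2808 + 117117\right) - 296}{753} = 2 \left(173661 - 296\right) \frac{1}{753} = 2 \cdot 173365 \cdot \frac{1}{753} = 2 \cdot \frac{173365}{753} = \frac{346730}{753}$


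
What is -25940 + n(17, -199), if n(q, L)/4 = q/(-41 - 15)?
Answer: -363177/14 ≈ -25941.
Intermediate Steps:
n(q, L) = -q/14 (n(q, L) = 4*(q/(-41 - 15)) = 4*(q/(-56)) = 4*(q*(-1/56)) = 4*(-q/56) = -q/14)
-25940 + n(17, -199) = -25940 - 1/14*17 = -25940 - 17/14 = -363177/14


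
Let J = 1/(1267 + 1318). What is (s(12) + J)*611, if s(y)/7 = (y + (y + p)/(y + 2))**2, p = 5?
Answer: 1150131489/1540 ≈ 7.4684e+5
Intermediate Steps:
J = 1/2585 ≈ 0.00038685
s(y) = 7*(y + (5 + y)/(2 + y))**2 (s(y) = 7*(y + (y + 5)/(y + 2))**2 = 7*(y + (5 + y)/(2 + y))**2)
(s(12) + J)*611 = (7*(5 + 12**2 + 3*12)**2/(2 + 12)**2 + 1/2585)*611 = (7*(5 + 144 + 36)**2/14**2 + 1/2585)*611 = (7*(1/196)*185**2 + 1/2585)*611 = (7*(1/196)*34225 + 1/2585)*611 = (34225/28 + 1/2585)*611 = (88471653/72380)*611 = 1150131489/1540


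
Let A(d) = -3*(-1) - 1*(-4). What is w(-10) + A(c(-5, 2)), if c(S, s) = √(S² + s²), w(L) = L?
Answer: -3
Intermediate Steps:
A(d) = 7 (A(d) = 3 + 4 = 7)
w(-10) + A(c(-5, 2)) = -10 + 7 = -3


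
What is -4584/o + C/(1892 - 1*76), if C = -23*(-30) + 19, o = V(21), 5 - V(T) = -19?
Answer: -346147/1816 ≈ -190.61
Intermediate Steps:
V(T) = 24 (V(T) = 5 - 1*(-19) = 5 + 19 = 24)
o = 24
C = 709 (C = 690 + 19 = 709)
-4584/o + C/(1892 - 1*76) = -4584/24 + 709/(1892 - 1*76) = -4584*1/24 + 709/(1892 - 76) = -191 + 709/1816 = -346147/1816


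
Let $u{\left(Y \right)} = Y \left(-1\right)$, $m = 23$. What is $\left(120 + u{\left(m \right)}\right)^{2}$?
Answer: $9409$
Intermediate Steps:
$u{\left(Y \right)} = - Y$
$\left(120 + u{\left(m \right)}\right)^{2} = \left(120 - 23\right)^{2} = 97^{2} = 9409$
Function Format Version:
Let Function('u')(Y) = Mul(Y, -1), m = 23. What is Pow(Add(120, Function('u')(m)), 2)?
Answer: 9409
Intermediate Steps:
Function('u')(Y) = Mul(-1, Y)
Pow(Add(120, Function('u')(m)), 2) = Pow(Add(120, Mul(-1, 23)), 2) = Pow(Add(120, -23), 2) = Pow(97, 2) = 9409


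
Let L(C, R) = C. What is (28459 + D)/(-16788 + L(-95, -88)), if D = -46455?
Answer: 17996/16883 ≈ 1.0659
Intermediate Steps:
(28459 + D)/(-16788 + L(-95, -88)) = (28459 - 46455)/(-16788 - 95) = -17996/(-16883) = -17996*(-1/16883) = 17996/16883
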